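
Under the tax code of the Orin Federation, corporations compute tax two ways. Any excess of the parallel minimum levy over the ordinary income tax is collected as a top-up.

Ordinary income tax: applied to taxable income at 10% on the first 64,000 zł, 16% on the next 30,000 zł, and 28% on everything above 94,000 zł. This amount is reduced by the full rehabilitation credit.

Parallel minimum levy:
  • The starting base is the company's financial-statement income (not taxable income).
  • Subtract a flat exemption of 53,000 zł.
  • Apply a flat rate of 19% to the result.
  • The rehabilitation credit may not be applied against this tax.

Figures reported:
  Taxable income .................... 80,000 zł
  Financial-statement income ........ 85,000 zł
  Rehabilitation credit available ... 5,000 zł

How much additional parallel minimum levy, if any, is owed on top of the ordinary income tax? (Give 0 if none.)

Parallel minimum levy:
  Base (financial-statement income): 85,000 zł
  Less exemption 53,000 zł → base 32,000 zł
  32,000 zł × 19% = 6,080 zł

Ordinary income tax:
  64,000 zł × 10% = 6,400 zł
  16,000 zł × 16% = 2,560 zł
  → 8,960 zł
  Less rehabilitation credit 5,000 zł → 3,960 zł

Excess of parallel minimum levy over ordinary income tax: 6,080 zł − 3,960 zł = 2,120 zł.

2,120 zł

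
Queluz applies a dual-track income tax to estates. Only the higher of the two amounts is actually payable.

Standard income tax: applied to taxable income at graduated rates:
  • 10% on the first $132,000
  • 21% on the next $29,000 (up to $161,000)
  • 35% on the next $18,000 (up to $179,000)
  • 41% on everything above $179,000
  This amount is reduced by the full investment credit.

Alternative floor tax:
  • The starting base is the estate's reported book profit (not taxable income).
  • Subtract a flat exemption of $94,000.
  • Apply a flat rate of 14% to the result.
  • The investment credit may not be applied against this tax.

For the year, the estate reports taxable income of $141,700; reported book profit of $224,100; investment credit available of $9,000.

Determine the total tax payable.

Alternative floor tax:
  Base (reported book profit): $224,100
  Less exemption $94,000 → base $130,100
  $130,100 × 14% = $18,214

Standard income tax:
  $132,000 × 10% = $13,200
  $9,700 × 21% = $2,037
  → $15,237
  Less investment credit $9,000 → $6,237

$18,214 > $6,237, so the alternative floor tax is the binding amount.

$18,214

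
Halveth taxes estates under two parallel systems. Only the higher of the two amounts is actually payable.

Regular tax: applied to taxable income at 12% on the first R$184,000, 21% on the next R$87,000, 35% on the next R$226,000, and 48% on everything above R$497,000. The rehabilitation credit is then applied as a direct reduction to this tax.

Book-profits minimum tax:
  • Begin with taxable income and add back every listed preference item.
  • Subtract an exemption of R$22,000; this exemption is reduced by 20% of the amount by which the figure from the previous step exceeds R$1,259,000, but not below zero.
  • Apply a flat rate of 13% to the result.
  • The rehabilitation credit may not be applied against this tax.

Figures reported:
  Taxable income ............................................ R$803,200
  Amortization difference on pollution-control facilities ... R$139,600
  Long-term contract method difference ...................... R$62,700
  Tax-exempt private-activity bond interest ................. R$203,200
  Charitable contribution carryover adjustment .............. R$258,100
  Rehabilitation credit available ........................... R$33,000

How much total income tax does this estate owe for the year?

Regular tax:
  R$184,000 × 12% = R$22,080
  R$87,000 × 21% = R$18,270
  R$226,000 × 35% = R$79,100
  R$306,200 × 48% = R$146,976
  → R$266,426
  Less rehabilitation credit R$33,000 → R$233,426

Book-profits minimum tax:
  Adjusted income: R$803,200 + R$139,600 + R$62,700 + R$203,200 + R$258,100 = R$1,466,800
  Exemption: 20% × (R$1,466,800 − R$1,259,000) = R$41,560 ≥ R$22,000, so the exemption is fully phased out
  Base: R$1,466,800 − R$0 = R$1,466,800
  R$1,466,800 × 13% = R$190,684

R$233,426 > R$190,684, so the regular tax governs.

R$233,426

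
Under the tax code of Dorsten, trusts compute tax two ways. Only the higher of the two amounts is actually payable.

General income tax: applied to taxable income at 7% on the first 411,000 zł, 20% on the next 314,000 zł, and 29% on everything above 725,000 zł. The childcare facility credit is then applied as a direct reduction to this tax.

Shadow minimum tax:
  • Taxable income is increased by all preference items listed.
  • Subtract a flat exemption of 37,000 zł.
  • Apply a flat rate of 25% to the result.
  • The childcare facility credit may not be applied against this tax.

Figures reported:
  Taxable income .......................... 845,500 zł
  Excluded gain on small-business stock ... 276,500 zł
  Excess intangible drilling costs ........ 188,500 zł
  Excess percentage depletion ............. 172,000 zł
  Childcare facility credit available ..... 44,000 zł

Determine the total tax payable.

361,375 zł

General income tax:
  411,000 zł × 7% = 28,770 zł
  314,000 zł × 20% = 62,800 zł
  120,500 zł × 29% = 34,945 zł
  → 126,515 zł
  Less childcare facility credit 44,000 zł → 82,515 zł

Shadow minimum tax:
  Adjusted income: 845,500 zł + 276,500 zł + 188,500 zł + 172,000 zł = 1,482,500 zł
  Less exemption 37,000 zł → base 1,445,500 zł
  1,445,500 zł × 25% = 361,375 zł

361,375 zł > 82,515 zł, so the shadow minimum tax is the binding amount.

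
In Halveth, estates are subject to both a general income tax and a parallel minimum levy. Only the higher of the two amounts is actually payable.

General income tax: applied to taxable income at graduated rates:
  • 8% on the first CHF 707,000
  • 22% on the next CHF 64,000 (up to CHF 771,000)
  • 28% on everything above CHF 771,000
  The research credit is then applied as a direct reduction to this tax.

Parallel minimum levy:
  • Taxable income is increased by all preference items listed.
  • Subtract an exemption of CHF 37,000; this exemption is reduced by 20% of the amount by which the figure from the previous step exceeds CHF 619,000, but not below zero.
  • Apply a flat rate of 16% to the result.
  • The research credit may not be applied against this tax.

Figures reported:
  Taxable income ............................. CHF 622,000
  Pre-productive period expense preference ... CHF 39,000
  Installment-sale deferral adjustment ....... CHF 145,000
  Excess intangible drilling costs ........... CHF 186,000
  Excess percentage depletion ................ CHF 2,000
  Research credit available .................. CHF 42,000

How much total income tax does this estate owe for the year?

General income tax:
  CHF 622,000 × 8% = CHF 49,760
  Less research credit CHF 42,000 → CHF 7,760

Parallel minimum levy:
  Adjusted income: CHF 622,000 + CHF 39,000 + CHF 145,000 + CHF 186,000 + CHF 2,000 = CHF 994,000
  Exemption: 20% × (CHF 994,000 − CHF 619,000) = CHF 75,000 ≥ CHF 37,000, so the exemption is fully phased out
  Base: CHF 994,000 − CHF 0 = CHF 994,000
  CHF 994,000 × 16% = CHF 159,040

CHF 159,040 > CHF 7,760, so the parallel minimum levy is the binding amount.

CHF 159,040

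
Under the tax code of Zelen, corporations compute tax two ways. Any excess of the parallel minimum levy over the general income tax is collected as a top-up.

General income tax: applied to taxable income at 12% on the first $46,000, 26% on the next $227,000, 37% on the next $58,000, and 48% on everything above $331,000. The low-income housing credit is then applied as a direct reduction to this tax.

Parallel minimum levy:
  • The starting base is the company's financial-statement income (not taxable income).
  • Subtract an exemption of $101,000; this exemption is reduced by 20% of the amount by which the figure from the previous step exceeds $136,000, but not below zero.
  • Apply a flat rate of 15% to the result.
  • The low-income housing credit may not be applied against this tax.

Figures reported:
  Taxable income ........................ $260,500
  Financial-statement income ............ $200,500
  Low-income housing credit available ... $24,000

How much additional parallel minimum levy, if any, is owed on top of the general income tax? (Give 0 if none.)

$0

Parallel minimum levy:
  Base (financial-statement income): $200,500
  Exemption: $101,000 − 20% × ($200,500 − $136,000) = $101,000 − $12,900 = $88,100
  Base: $200,500 − $88,100 = $112,400
  $112,400 × 15% = $16,860

General income tax:
  $46,000 × 12% = $5,520
  $214,500 × 26% = $55,770
  → $61,290
  Less low-income housing credit $24,000 → $37,290

$16,860 ≤ $37,290, so no add-on is due.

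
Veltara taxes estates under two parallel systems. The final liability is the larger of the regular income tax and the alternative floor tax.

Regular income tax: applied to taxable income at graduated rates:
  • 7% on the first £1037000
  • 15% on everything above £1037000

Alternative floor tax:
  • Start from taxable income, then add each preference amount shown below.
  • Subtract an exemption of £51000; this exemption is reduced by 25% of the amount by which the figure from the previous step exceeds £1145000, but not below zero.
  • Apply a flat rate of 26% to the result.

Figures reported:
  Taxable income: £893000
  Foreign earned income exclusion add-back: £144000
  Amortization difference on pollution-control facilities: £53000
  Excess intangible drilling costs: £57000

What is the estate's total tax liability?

Alternative floor tax:
  Adjusted income: £893000 + £144000 + £53000 + £57000 = £1147000
  Exemption: £51000 − 25% × (£1147000 − £1145000) = £51000 − £500 = £50500
  Base: £1147000 − £50500 = £1096500
  £1096500 × 26% = £285090

Regular income tax:
  £893000 × 7% = £62510

£285090 > £62510, so the alternative floor tax is the binding amount.

£285090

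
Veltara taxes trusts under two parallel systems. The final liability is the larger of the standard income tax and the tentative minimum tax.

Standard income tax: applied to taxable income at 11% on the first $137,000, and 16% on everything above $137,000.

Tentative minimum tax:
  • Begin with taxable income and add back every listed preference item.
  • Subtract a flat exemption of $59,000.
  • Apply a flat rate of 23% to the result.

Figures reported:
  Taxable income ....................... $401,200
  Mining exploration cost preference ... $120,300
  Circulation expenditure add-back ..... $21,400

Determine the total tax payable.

$111,297

Standard income tax:
  $137,000 × 11% = $15,070
  $264,200 × 16% = $42,272
  → $57,342

Tentative minimum tax:
  Adjusted income: $401,200 + $120,300 + $21,400 = $542,900
  Less exemption $59,000 → base $483,900
  $483,900 × 23% = $111,297

$111,297 > $57,342, so the tentative minimum tax is the binding amount.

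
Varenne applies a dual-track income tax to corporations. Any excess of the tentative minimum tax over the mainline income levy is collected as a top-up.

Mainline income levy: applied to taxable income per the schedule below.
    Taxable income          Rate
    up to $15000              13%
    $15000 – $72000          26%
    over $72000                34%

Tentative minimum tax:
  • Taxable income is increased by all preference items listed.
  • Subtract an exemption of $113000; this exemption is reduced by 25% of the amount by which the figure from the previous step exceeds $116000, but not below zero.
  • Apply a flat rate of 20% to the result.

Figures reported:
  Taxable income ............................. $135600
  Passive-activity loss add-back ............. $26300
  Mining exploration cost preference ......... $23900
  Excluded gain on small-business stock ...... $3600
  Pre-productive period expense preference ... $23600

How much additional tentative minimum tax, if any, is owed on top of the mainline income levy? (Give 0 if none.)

Tentative minimum tax:
  Adjusted income: $135600 + $26300 + $23900 + $3600 + $23600 = $213000
  Exemption: $113000 − 25% × ($213000 − $116000) = $113000 − $24250 = $88750
  Base: $213000 − $88750 = $124250
  $124250 × 20% = $24850

Mainline income levy:
  $15000 × 13% = $1950
  $57000 × 26% = $14820
  $63600 × 34% = $21624
  → $38394

$24850 ≤ $38394, so no add-on is due.

$0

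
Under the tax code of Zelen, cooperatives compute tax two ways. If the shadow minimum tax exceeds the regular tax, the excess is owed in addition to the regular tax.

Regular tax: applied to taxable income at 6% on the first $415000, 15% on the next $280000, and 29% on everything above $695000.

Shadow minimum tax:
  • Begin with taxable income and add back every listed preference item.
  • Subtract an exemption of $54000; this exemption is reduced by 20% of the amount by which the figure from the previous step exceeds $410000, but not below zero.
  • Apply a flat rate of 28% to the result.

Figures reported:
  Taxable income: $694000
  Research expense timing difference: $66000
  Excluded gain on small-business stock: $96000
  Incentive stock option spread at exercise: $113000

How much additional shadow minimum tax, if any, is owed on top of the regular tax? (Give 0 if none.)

Shadow minimum tax:
  Adjusted income: $694000 + $66000 + $96000 + $113000 = $969000
  Exemption: 20% × ($969000 − $410000) = $111800 ≥ $54000, so the exemption is fully phased out
  Base: $969000 − $0 = $969000
  $969000 × 28% = $271320

Regular tax:
  $415000 × 6% = $24900
  $279000 × 15% = $41850
  → $66750

Excess of shadow minimum tax over regular tax: $271320 − $66750 = $204570.

$204570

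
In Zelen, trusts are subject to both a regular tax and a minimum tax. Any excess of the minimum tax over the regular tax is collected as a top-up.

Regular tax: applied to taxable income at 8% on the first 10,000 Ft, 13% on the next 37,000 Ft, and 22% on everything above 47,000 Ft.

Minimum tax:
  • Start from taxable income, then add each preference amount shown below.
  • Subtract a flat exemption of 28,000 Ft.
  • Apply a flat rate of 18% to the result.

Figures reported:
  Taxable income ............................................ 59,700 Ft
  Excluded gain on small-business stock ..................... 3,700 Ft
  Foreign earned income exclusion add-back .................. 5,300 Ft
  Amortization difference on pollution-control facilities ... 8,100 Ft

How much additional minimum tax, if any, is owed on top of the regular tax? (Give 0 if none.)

380 Ft

Minimum tax:
  Adjusted income: 59,700 Ft + 3,700 Ft + 5,300 Ft + 8,100 Ft = 76,800 Ft
  Less exemption 28,000 Ft → base 48,800 Ft
  48,800 Ft × 18% = 8,784 Ft

Regular tax:
  10,000 Ft × 8% = 800 Ft
  37,000 Ft × 13% = 4,810 Ft
  12,700 Ft × 22% = 2,794 Ft
  → 8,404 Ft

Excess of minimum tax over regular tax: 8,784 Ft − 8,404 Ft = 380 Ft.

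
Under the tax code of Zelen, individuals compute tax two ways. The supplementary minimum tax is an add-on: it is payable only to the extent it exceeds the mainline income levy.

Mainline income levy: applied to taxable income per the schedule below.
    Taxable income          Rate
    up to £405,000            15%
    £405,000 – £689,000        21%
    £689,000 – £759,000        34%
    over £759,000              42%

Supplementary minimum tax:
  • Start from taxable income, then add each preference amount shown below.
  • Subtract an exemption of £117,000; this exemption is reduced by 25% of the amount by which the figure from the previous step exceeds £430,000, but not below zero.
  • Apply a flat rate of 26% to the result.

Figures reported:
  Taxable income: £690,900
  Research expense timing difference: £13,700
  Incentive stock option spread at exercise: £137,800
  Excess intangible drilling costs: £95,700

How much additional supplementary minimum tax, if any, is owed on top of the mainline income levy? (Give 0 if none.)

£122,870

Supplementary minimum tax:
  Adjusted income: £690,900 + £13,700 + £137,800 + £95,700 = £938,100
  Exemption: 25% × (£938,100 − £430,000) = £127,025 ≥ £117,000, so the exemption is fully phased out
  Base: £938,100 − £0 = £938,100
  £938,100 × 26% = £243,906

Mainline income levy:
  £405,000 × 15% = £60,750
  £284,000 × 21% = £59,640
  £1,900 × 34% = £646
  → £121,036

Excess of supplementary minimum tax over mainline income levy: £243,906 − £121,036 = £122,870.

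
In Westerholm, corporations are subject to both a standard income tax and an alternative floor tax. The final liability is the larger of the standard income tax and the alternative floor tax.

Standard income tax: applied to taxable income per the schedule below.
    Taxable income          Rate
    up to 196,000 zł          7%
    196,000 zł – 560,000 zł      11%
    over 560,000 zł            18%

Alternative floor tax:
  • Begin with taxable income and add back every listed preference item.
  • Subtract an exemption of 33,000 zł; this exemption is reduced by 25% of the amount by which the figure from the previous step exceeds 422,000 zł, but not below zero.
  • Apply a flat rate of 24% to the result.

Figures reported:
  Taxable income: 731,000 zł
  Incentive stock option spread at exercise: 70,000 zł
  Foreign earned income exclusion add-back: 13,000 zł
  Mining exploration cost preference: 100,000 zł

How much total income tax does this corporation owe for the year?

219,360 zł

Standard income tax:
  196,000 zł × 7% = 13,720 zł
  364,000 zł × 11% = 40,040 zł
  171,000 zł × 18% = 30,780 zł
  → 84,540 zł

Alternative floor tax:
  Adjusted income: 731,000 zł + 70,000 zł + 13,000 zł + 100,000 zł = 914,000 zł
  Exemption: 25% × (914,000 zł − 422,000 zł) = 123,000 zł ≥ 33,000 zł, so the exemption is fully phased out
  Base: 914,000 zł − 0 zł = 914,000 zł
  914,000 zł × 24% = 219,360 zł

219,360 zł > 84,540 zł, so the alternative floor tax is the binding amount.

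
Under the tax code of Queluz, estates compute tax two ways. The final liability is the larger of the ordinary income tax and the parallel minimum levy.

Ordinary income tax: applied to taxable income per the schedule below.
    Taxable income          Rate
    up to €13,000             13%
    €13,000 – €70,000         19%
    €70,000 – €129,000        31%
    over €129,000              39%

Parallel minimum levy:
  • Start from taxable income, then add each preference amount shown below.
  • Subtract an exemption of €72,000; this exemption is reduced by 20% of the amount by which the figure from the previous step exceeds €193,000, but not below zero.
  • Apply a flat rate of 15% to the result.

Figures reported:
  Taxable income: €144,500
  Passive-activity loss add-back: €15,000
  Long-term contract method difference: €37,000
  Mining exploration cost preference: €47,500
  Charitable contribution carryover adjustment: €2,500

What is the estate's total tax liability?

Parallel minimum levy:
  Adjusted income: €144,500 + €15,000 + €37,000 + €47,500 + €2,500 = €246,500
  Exemption: €72,000 − 20% × (€246,500 − €193,000) = €72,000 − €10,700 = €61,300
  Base: €246,500 − €61,300 = €185,200
  €185,200 × 15% = €27,780

Ordinary income tax:
  €13,000 × 13% = €1,690
  €57,000 × 19% = €10,830
  €59,000 × 31% = €18,290
  €15,500 × 39% = €6,045
  → €36,855

€36,855 > €27,780, so the ordinary income tax governs.

€36,855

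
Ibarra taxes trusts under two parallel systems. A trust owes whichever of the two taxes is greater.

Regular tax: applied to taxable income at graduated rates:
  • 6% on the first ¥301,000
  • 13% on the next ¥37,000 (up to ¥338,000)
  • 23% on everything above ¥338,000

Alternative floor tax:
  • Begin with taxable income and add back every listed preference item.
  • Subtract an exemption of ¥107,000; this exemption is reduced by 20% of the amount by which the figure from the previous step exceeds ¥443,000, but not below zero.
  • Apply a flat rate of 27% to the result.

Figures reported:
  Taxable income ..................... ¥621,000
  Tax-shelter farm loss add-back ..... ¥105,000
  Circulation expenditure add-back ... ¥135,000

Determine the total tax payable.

Regular tax:
  ¥301,000 × 6% = ¥18,060
  ¥37,000 × 13% = ¥4,810
  ¥283,000 × 23% = ¥65,090
  → ¥87,960

Alternative floor tax:
  Adjusted income: ¥621,000 + ¥105,000 + ¥135,000 = ¥861,000
  Exemption: ¥107,000 − 20% × (¥861,000 − ¥443,000) = ¥107,000 − ¥83,600 = ¥23,400
  Base: ¥861,000 − ¥23,400 = ¥837,600
  ¥837,600 × 27% = ¥226,152

¥226,152 > ¥87,960, so the alternative floor tax is the binding amount.

¥226,152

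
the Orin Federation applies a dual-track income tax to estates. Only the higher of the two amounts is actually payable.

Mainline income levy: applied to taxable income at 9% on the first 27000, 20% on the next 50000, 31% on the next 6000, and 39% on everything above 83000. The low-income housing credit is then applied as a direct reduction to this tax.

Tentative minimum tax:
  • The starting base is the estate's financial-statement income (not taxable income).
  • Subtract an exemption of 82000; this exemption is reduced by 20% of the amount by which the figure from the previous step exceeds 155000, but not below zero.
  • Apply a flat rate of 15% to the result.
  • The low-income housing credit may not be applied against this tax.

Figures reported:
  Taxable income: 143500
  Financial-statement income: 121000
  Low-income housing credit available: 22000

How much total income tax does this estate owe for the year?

Tentative minimum tax:
  Base (financial-statement income): 121000
  Exemption: 121000 ≤ 155000, so full 82000 applies
  Base: 121000 − 82000 = 39000
  39000 × 15% = 5850

Mainline income levy:
  27000 × 9% = 2430
  50000 × 20% = 10000
  6000 × 31% = 1860
  60500 × 39% = 23595
  → 37885
  Less low-income housing credit 22000 → 15885

15885 > 5850, so the mainline income levy governs.

15885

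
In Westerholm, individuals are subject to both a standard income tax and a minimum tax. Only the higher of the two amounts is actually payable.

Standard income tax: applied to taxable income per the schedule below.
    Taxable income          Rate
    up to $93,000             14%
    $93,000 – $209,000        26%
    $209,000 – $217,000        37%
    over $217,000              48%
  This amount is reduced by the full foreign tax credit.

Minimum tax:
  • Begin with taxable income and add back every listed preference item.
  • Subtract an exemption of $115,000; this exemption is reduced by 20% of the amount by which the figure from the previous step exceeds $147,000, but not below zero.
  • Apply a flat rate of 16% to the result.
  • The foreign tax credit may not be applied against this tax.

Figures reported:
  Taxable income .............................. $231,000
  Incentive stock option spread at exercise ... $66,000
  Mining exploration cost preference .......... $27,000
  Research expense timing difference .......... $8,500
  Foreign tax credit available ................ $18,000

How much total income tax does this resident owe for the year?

$40,736

Minimum tax:
  Adjusted income: $231,000 + $66,000 + $27,000 + $8,500 = $332,500
  Exemption: $115,000 − 20% × ($332,500 − $147,000) = $115,000 − $37,100 = $77,900
  Base: $332,500 − $77,900 = $254,600
  $254,600 × 16% = $40,736

Standard income tax:
  $93,000 × 14% = $13,020
  $116,000 × 26% = $30,160
  $8,000 × 37% = $2,960
  $14,000 × 48% = $6,720
  → $52,860
  Less foreign tax credit $18,000 → $34,860

$40,736 > $34,860, so the minimum tax is the binding amount.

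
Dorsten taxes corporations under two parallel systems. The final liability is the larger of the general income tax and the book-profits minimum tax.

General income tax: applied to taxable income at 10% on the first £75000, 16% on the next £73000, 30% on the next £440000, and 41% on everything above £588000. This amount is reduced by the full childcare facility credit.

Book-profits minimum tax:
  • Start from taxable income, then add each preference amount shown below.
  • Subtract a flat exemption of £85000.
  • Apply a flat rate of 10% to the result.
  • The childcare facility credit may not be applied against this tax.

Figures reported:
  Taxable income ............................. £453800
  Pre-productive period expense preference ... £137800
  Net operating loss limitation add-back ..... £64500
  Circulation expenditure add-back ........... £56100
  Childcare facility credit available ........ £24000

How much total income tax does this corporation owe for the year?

£86920

General income tax:
  £75000 × 10% = £7500
  £73000 × 16% = £11680
  £305800 × 30% = £91740
  → £110920
  Less childcare facility credit £24000 → £86920

Book-profits minimum tax:
  Adjusted income: £453800 + £137800 + £64500 + £56100 = £712200
  Less exemption £85000 → base £627200
  £627200 × 10% = £62720

£86920 > £62720, so the general income tax governs.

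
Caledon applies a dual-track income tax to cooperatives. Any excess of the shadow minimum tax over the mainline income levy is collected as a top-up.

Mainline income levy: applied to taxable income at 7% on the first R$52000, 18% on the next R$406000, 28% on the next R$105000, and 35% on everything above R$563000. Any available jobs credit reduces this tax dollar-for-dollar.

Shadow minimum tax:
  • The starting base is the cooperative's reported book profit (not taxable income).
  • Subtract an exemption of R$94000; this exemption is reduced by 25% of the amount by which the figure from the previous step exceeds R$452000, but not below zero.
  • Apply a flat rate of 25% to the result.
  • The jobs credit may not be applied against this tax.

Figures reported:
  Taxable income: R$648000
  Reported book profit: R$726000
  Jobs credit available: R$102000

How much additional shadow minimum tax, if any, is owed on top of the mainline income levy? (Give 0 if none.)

R$141255

Shadow minimum tax:
  Base (reported book profit): R$726000
  Exemption: R$94000 − 25% × (R$726000 − R$452000) = R$94000 − R$68500 = R$25500
  Base: R$726000 − R$25500 = R$700500
  R$700500 × 25% = R$175125

Mainline income levy:
  R$52000 × 7% = R$3640
  R$406000 × 18% = R$73080
  R$105000 × 28% = R$29400
  R$85000 × 35% = R$29750
  → R$135870
  Less jobs credit R$102000 → R$33870

Excess of shadow minimum tax over mainline income levy: R$175125 − R$33870 = R$141255.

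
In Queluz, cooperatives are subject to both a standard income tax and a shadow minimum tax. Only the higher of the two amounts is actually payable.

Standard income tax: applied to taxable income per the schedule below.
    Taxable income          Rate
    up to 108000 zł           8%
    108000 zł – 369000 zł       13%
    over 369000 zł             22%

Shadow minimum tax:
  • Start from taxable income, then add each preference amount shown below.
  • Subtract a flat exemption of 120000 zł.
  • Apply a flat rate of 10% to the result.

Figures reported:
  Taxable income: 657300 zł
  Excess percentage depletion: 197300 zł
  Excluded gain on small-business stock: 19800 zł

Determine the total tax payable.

105996 zł

Shadow minimum tax:
  Adjusted income: 657300 zł + 197300 zł + 19800 zł = 874400 zł
  Less exemption 120000 zł → base 754400 zł
  754400 zł × 10% = 75440 zł

Standard income tax:
  108000 zł × 8% = 8640 zł
  261000 zł × 13% = 33930 zł
  288300 zł × 22% = 63426 zł
  → 105996 zł

105996 zł > 75440 zł, so the standard income tax governs.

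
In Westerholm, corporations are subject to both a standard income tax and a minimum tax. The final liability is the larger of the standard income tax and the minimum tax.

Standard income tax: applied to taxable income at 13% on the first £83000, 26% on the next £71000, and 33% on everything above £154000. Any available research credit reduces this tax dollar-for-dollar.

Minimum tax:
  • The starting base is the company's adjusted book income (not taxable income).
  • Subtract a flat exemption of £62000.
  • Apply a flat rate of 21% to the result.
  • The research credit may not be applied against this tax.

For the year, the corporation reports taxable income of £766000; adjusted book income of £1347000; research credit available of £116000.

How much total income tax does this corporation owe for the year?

£269850

Standard income tax:
  £83000 × 13% = £10790
  £71000 × 26% = £18460
  £612000 × 33% = £201960
  → £231210
  Less research credit £116000 → £115210

Minimum tax:
  Base (adjusted book income): £1347000
  Less exemption £62000 → base £1285000
  £1285000 × 21% = £269850

£269850 > £115210, so the minimum tax is the binding amount.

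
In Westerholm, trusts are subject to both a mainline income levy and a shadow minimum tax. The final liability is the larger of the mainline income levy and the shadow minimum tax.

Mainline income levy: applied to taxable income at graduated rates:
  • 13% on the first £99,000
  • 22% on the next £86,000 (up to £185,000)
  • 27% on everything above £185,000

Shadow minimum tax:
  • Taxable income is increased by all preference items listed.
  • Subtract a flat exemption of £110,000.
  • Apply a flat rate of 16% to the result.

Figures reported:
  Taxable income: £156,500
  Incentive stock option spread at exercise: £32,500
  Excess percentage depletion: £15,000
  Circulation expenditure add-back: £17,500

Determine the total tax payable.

Mainline income levy:
  £99,000 × 13% = £12,870
  £57,500 × 22% = £12,650
  → £25,520

Shadow minimum tax:
  Adjusted income: £156,500 + £32,500 + £15,000 + £17,500 = £221,500
  Less exemption £110,000 → base £111,500
  £111,500 × 16% = £17,840

£25,520 > £17,840, so the mainline income levy governs.

£25,520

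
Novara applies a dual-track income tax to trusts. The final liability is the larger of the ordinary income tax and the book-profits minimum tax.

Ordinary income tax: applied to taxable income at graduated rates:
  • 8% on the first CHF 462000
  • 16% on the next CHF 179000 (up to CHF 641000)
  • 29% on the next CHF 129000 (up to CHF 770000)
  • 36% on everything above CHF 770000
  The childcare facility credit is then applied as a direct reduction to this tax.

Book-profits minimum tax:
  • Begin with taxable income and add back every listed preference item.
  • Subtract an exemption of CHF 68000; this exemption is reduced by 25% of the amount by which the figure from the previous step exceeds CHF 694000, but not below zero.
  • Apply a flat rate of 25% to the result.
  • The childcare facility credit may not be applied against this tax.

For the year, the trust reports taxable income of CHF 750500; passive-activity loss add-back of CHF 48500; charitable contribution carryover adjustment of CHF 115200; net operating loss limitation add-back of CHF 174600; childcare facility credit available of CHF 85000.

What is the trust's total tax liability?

Ordinary income tax:
  CHF 462000 × 8% = CHF 36960
  CHF 179000 × 16% = CHF 28640
  CHF 109500 × 29% = CHF 31755
  → CHF 97355
  Less childcare facility credit CHF 85000 → CHF 12355

Book-profits minimum tax:
  Adjusted income: CHF 750500 + CHF 48500 + CHF 115200 + CHF 174600 = CHF 1088800
  Exemption: 25% × (CHF 1088800 − CHF 694000) = CHF 98700 ≥ CHF 68000, so the exemption is fully phased out
  Base: CHF 1088800 − CHF 0 = CHF 1088800
  CHF 1088800 × 25% = CHF 272200

CHF 272200 > CHF 12355, so the book-profits minimum tax is the binding amount.

CHF 272200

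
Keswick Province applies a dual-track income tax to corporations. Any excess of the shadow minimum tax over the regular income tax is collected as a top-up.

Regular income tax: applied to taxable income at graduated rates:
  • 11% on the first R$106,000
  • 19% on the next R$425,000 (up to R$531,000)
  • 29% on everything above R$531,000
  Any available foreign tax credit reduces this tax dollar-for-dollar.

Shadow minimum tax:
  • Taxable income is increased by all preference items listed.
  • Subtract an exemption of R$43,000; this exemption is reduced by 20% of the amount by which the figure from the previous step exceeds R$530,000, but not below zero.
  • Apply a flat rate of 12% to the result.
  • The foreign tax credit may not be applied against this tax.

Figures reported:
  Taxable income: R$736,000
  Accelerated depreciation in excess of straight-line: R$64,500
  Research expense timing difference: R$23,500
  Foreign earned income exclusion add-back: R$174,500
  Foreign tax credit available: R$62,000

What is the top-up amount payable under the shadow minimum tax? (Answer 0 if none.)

R$29,960

Shadow minimum tax:
  Adjusted income: R$736,000 + R$64,500 + R$23,500 + R$174,500 = R$998,500
  Exemption: 20% × (R$998,500 − R$530,000) = R$93,700 ≥ R$43,000, so the exemption is fully phased out
  Base: R$998,500 − R$0 = R$998,500
  R$998,500 × 12% = R$119,820

Regular income tax:
  R$106,000 × 11% = R$11,660
  R$425,000 × 19% = R$80,750
  R$205,000 × 29% = R$59,450
  → R$151,860
  Less foreign tax credit R$62,000 → R$89,860

Excess of shadow minimum tax over regular income tax: R$119,820 − R$89,860 = R$29,960.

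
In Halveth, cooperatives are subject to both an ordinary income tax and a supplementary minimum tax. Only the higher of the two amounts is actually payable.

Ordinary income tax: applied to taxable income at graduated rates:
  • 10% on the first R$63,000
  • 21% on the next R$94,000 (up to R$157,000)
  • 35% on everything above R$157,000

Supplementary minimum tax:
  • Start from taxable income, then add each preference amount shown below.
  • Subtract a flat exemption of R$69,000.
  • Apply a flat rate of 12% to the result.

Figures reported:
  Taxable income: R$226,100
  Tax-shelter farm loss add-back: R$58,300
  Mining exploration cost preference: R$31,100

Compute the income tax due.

Supplementary minimum tax:
  Adjusted income: R$226,100 + R$58,300 + R$31,100 = R$315,500
  Less exemption R$69,000 → base R$246,500
  R$246,500 × 12% = R$29,580

Ordinary income tax:
  R$63,000 × 10% = R$6,300
  R$94,000 × 21% = R$19,740
  R$69,100 × 35% = R$24,185
  → R$50,225

R$50,225 > R$29,580, so the ordinary income tax governs.

R$50,225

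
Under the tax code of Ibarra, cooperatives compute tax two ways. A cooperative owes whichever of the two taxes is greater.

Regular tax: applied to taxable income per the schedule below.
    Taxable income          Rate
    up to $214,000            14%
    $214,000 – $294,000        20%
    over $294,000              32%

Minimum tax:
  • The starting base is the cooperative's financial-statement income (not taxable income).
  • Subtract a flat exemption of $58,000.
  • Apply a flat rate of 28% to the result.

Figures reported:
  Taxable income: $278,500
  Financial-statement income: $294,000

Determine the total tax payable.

$66,080

Minimum tax:
  Base (financial-statement income): $294,000
  Less exemption $58,000 → base $236,000
  $236,000 × 28% = $66,080

Regular tax:
  $214,000 × 14% = $29,960
  $64,500 × 20% = $12,900
  → $42,860

$66,080 > $42,860, so the minimum tax is the binding amount.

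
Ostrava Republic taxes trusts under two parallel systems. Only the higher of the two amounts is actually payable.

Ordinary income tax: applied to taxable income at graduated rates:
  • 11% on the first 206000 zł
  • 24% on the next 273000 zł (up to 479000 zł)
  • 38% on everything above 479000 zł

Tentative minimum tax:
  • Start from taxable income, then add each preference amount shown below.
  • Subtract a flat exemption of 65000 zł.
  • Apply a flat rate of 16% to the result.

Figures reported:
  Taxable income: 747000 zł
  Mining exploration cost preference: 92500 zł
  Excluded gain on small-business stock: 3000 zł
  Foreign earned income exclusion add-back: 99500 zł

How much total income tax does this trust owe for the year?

190020 zł

Ordinary income tax:
  206000 zł × 11% = 22660 zł
  273000 zł × 24% = 65520 zł
  268000 zł × 38% = 101840 zł
  → 190020 zł

Tentative minimum tax:
  Adjusted income: 747000 zł + 92500 zł + 3000 zł + 99500 zł = 942000 zł
  Less exemption 65000 zł → base 877000 zł
  877000 zł × 16% = 140320 zł

190020 zł > 140320 zł, so the ordinary income tax governs.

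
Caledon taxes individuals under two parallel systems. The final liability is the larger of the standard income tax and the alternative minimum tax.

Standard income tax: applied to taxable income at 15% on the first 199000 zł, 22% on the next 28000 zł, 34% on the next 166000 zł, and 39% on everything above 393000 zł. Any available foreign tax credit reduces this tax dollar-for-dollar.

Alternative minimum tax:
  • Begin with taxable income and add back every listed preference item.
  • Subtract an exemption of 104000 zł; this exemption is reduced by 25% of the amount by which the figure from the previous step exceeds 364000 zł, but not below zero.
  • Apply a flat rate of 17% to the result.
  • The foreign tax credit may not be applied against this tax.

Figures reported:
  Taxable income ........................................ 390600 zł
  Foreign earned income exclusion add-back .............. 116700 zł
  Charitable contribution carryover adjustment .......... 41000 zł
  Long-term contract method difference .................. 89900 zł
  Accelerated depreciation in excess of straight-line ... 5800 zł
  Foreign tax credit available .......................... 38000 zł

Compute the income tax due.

103700 zł

Standard income tax:
  199000 zł × 15% = 29850 zł
  28000 zł × 22% = 6160 zł
  163600 zł × 34% = 55624 zł
  → 91634 zł
  Less foreign tax credit 38000 zł → 53634 zł

Alternative minimum tax:
  Adjusted income: 390600 zł + 116700 zł + 41000 zł + 89900 zł + 5800 zł = 644000 zł
  Exemption: 104000 zł − 25% × (644000 zł − 364000 zł) = 104000 zł − 70000 zł = 34000 zł
  Base: 644000 zł − 34000 zł = 610000 zł
  610000 zł × 17% = 103700 zł

103700 zł > 53634 zł, so the alternative minimum tax is the binding amount.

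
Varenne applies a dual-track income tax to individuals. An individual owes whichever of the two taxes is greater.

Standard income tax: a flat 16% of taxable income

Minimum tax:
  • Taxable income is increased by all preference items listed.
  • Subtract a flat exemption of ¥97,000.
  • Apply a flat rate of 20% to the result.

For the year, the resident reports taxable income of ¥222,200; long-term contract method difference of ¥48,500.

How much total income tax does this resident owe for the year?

¥35,552

Minimum tax:
  Adjusted income: ¥222,200 + ¥48,500 = ¥270,700
  Less exemption ¥97,000 → base ¥173,700
  ¥173,700 × 20% = ¥34,740

Standard income tax:
  ¥222,200 × 16% = ¥35,552

¥35,552 > ¥34,740, so the standard income tax governs.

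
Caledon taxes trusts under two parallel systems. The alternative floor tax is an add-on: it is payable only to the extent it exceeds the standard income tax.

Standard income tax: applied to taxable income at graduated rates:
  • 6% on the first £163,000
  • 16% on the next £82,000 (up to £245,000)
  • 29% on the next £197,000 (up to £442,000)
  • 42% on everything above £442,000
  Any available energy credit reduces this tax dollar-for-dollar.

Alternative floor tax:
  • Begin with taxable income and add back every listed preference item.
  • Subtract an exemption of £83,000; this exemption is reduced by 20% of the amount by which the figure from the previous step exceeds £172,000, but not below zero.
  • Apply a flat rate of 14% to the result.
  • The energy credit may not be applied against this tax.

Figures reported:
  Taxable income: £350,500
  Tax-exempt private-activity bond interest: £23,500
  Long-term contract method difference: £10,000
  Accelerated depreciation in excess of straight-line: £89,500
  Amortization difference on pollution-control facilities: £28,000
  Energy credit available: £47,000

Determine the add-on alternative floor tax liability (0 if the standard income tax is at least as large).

Alternative floor tax:
  Adjusted income: £350,500 + £23,500 + £10,000 + £89,500 + £28,000 = £501,500
  Exemption: £83,000 − 20% × (£501,500 − £172,000) = £83,000 − £65,900 = £17,100
  Base: £501,500 − £17,100 = £484,400
  £484,400 × 14% = £67,816

Standard income tax:
  £163,000 × 6% = £9,780
  £82,000 × 16% = £13,120
  £105,500 × 29% = £30,595
  → £53,495
  Less energy credit £47,000 → £6,495

Excess of alternative floor tax over standard income tax: £67,816 − £6,495 = £61,321.

£61,321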